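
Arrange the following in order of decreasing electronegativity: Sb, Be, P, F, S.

F > S > P > Sb > Be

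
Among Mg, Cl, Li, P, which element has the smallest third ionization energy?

P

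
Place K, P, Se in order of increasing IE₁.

P is in period 3, group 15; K is in period 4, group 1; Se is in period 4, group 16.
First ionization energy rises across a period (greater Z_eff holds electrons more tightly) and falls down a group (valence electrons are farther from the nucleus).
These span different periods and groups, so the two trends combine.
Se > K: both are in period 4; the period trend gives Se the larger value.
P > Se: the two effects oppose for this pair; the down-group effect wins (1012 vs 941 kJ/mol).
For reference (kJ/mol): P 1012, K 419, Se 941.
So from lowest to highest: K < Se < P.

K, Se, P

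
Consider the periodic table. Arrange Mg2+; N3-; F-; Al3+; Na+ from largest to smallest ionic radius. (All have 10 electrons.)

N3- > F- > Na+ > Mg2+ > Al3+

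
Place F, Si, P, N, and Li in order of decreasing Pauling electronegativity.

F, N, P, Si, Li

Li is in period 2, group 1; N is in period 2, group 15; F is in period 2, group 17; Si is in period 3, group 14; P is in period 3, group 15.
Smaller atoms with higher effective nuclear charge are more electronegative.
These span different periods and groups, so the two trends combine.
Si > Li: period and group pull opposite ways; the across-period shift dominates (1.90 vs 0.98).
P > Si: both are in period 3; the period trend gives P the larger value.
N > P: N sits above P in group 15, so the down-group effect alone puts N higher.
F > N: both are in period 2; the period trend gives F the larger value.
Tabulated electronegativity (Pauling): Li 0.98, N 3.04, F 3.98, Si 1.90, P 2.19.
So from highest to lowest: F > N > P > Si > Li.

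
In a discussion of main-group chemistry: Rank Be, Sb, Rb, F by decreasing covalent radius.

Be is in period 2, group 2; F is in period 2, group 17; Rb is in period 5, group 1; Sb is in period 5, group 15.
Across a period the added protons contract the valence shell; down a group each new principal shell makes the atom larger.
Here both period and group differ, so the two effects have to be weighed against each other.
Be > F: Be lies to the left of F in period 2, so the across-period effect alone puts Be larger.
Sb > Be: period and group pull opposite ways; the down-group shift dominates (140 vs 102 pm).
Rb > Sb: both are in period 5; the period trend gives Rb the larger value.
Approximate values (pm): Be 102, F 64, Rb 210, Sb 140.
So from largest to smallest: Rb > Sb > Be > F.

Rb, Sb, Be, F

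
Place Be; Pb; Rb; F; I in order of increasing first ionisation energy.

Be is in period 2, group 2; F is in period 2, group 17; Rb is in period 5, group 1; I is in period 5, group 17; Pb is in period 6, group 14.
IE₁ increases left→right with effective nuclear charge and decreases top→bottom as the valence shell moves farther out.
Here both period and group differ, so the two effects have to be weighed against each other.
Pb > Rb: period and group pull opposite ways; the across-period shift dominates (716 vs 403 kJ/mol).
Be > Pb: period and group pull opposite ways; the down-group shift dominates (900 vs 716 kJ/mol).
I > Be: period and group pull opposite ways; the across-period shift dominates (1008 vs 900 kJ/mol).
F > I: they share group 17; the group trend gives F the larger value.
For reference (kJ/mol): Be 900, F 1681, Rb 403, I 1008, Pb 716.
So from lowest to highest: Rb < Pb < Be < I < F.

Rb, Pb, Be, I, F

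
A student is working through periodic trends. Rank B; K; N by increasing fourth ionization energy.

K < N < B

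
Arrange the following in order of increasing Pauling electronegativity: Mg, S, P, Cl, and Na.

Atoms toward the upper right of the periodic table pull bonding electrons most strongly.
All lie in period 3, so electronegativity increases left to right.
So from lowest to highest: Na < Mg < P < S < Cl.

Na, Mg, P, S, Cl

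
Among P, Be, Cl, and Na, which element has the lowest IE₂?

Be

IE_2 is the cost of taking one more electron from the +1 cation: P⁺ still has 4 valence electrons; Be⁺ still has 1 valence electron; Cl⁺ still has 6 valence electrons; Na⁺ is the bare [Ne] core.
Breaking into a closed-shell core is much more expensive than removing a leftover valence electron — Na has the largest IE_2 here.
Valence configurations: P⁺ [Ne]3s²3p², Be⁺ [He]2s¹, Cl⁺ [Ne]3s²3p⁴.
Tabulated IE_2 (kJ/mol): P 1907, Be 1757, Cl 2298, Na 4562.
So the second ionization energies run Be < P < Cl < Na.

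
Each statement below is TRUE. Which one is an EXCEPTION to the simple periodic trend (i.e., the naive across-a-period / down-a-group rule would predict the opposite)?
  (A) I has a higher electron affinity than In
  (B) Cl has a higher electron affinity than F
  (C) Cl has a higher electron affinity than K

(B)

The general trend: electron affinity increases across a period and decreases down a group.
(A) I (period 5, group 17) vs In (period 5, group 13): the stated order agrees with the simple trend.
(B) Cl (period 3, group 17) vs F (period 2, group 17): the stated order contradicts the simple trend.
(C) Cl (period 3, group 17) vs K (period 4, group 1): the stated order agrees with the simple trend.
The exception is (B): F's small 2p subshell makes the incoming electron feel strong e⁻–e⁻ repulsion, so Cl actually releases more energy on gaining an electron.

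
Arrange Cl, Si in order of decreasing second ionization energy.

Cl, Si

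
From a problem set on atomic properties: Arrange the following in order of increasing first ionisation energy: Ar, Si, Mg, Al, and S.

Mg is in period 3, group 2; Al is in period 3, group 13; Si is in period 3, group 14; S is in period 3, group 16; Ar is in period 3, group 18.
Removing the outermost electron gets harder across a period and easier down a group.
All lie in period 3; the across-period trend (first ionization energy increases left to right) applies, with the exception below.
Note the exception: Mg has a higher first ionization energy than Al, contrary to the simple trend — Al's single 3p electron is easier to remove than one from Mg's filled 3s².
For reference (kJ/mol): Mg 738, Al 578, Si 786, S 1000, Ar 1521.
So from lowest to highest: Al < Mg < Si < S < Ar.

Al, Mg, Si, S, Ar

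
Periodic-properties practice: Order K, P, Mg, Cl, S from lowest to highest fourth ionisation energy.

S < P < Cl < K < Mg

The fourth ionization energy removes an electron from the +3 ion. For each element: K³⁺ is already 2 electrons into the core; P³⁺ still has 2 valence electrons; Mg³⁺ is already 1 electron into the core; Cl³⁺ still has 4 valence electrons; S³⁺ still has 3 valence electrons.
Core electrons are held far more tightly than valence electrons, so K and Mg top the IE_4 order.
Valence configurations: P³⁺ [Ne]3s², Cl³⁺ [Ne]3s²3p², S³⁺ [Ne]3s²3p¹.
S³⁺ loses a lone 3p electron whereas P³⁺ must break into a filled 3s² pair, so IE_4(P) > IE_4(S) even though S has the higher nuclear charge.
Tabulated IE_4 (kJ/mol): K 5877, P 4964, Mg 10543, Cl 5159, S 4556.
Hence IE_4: S < P < Cl < K < Mg.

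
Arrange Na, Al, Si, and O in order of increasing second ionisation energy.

After 1 electron has been removed, what remains? Na⁺ is the bare [Ne] core; Al⁺ still has 2 valence electrons; Si⁺ still has 3 valence electrons; O⁺ still has 5 valence electrons.
Pulling an electron out of a noble-gas core costs far more than removing a remaining valence electron, so Na sits at the high end of IE_2.
Valence configurations: Al⁺ [Ne]3s², Si⁺ [Ne]3s²3p¹, O⁺ [He]2s²2p³.
Si⁺ loses a lone 3p electron whereas Al⁺ must break into a filled 3s² pair, so IE_2(Al) > IE_2(Si) even though Si has the higher nuclear charge.
The numbers (kJ/mol): Na 4562, Al 1817, Si 1577, O 3388.
So the second ionization energies run Si < Al < O < Na.

Si, Al, O, Na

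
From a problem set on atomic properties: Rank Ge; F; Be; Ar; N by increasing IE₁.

Be is in period 2, group 2; N is in period 2, group 15; F is in period 2, group 17; Ar is in period 3, group 18; Ge is in period 4, group 14.
IE₁ increases left→right with effective nuclear charge and decreases top→bottom as the valence shell moves farther out.
Here both period and group differ, so the two effects have to be weighed against each other.
Be > Ge: the two effects oppose for this pair; the down-group effect wins (900 vs 762 kJ/mol).
N > Be: both are in period 2; the period trend gives N the larger value.
Ar > N: period and group pull opposite ways; the across-period shift dominates (1521 vs 1402 kJ/mol).
F > Ar: period and group pull opposite ways; the down-group shift dominates (1681 vs 1521 kJ/mol).
Approximate values (kJ/mol): Be 900, N 1402, F 1681, Ar 1521, Ge 762.
So from lowest to highest: Ge < Be < N < Ar < F.

Ge < Be < N < Ar < F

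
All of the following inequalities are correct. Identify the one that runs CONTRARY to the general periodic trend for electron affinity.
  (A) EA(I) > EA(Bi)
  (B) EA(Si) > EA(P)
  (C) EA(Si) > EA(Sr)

(B)

The general trend: electron affinity increases across a period and decreases down a group.
(A) I (period 5, group 17) vs Bi (period 6, group 15): the stated order agrees with the simple trend.
(B) Si (period 3, group 14) vs P (period 3, group 15): the stated order contradicts the simple trend.
(C) Si (period 3, group 14) vs Sr (period 5, group 2): the stated order agrees with the simple trend.
The exception is (B): adding an electron to P's half-filled 3p³ is unfavourable, so Si (3p²) has the more exothermic EA.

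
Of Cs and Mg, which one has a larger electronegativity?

Mg

Mg is in period 3, group 2; Cs is in period 6, group 1.
Smaller atoms with higher effective nuclear charge are more electronegative.
Here both period and group differ, so the two effects have to be weighed against each other.
Mg > Cs: relative to Cs, both the across-period and down-group shifts push Mg's electronegativity up.
For reference (Pauling): Mg 1.31, Cs 0.79.
So Mg has the larger electronegativity (Mg > Cs).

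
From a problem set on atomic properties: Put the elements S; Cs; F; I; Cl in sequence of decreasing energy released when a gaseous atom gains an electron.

F is in period 2, group 17; S is in period 3, group 16; Cl is in period 3, group 17; I is in period 5, group 17; Cs is in period 6, group 1.
Atoms with high Z_eff and room in the valence shell (especially the halogens) have the most exothermic electron affinities.
Here both period and group differ, so the two effects have to be weighed against each other.
S > Cs: both effects reinforce here, so S is clearly the higher of the two.
I > S: the two effects oppose for this pair; the across-period effect wins (295 vs 200 kJ/mol).
F > I: F sits above I in group 17, so the down-group effect alone puts F higher.
Cl > F: this pair runs against the simple trend — see the exception note.
Note the exception: Cl has a higher electron affinity than F, contrary to the simple trend — F's small 2p subshell makes the incoming electron feel strong e⁻–e⁻ repulsion, so Cl actually releases more energy on gaining an electron.
For reference (kJ/mol): F 328, S 200, Cl 349, I 295, Cs 46.
So from highest to lowest: Cl > F > I > S > Cs.

Cl > F > I > S > Cs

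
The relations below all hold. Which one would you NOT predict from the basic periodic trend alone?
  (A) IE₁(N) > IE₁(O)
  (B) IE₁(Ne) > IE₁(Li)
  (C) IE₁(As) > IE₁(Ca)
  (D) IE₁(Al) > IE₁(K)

The general trend: first ionisation energy increases across a period and decreases down a group.
(A) N (period 2, group 15) vs O (period 2, group 16): the stated order contradicts the simple trend.
(B) Ne (period 2, group 18) vs Li (period 2, group 1): the stated order agrees with the simple trend.
(C) As (period 4, group 15) vs Ca (period 4, group 2): the stated order agrees with the simple trend.
(D) Al (period 3, group 13) vs K (period 4, group 1): the stated order agrees with the simple trend.
The exception is (A): pairing an electron in O's 2p⁴ costs repulsion energy, so O ionizes more easily than half-filled N (2p³).

(A)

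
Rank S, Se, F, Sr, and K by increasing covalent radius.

F, S, Se, Sr, K

F is in period 2, group 17; S is in period 3, group 16; K is in period 4, group 1; Se is in period 4, group 16; Sr is in period 5, group 2.
Across a period the added protons contract the valence shell; down a group each new principal shell makes the atom larger.
Here both period and group differ, so the two effects have to be weighed against each other.
S > F: relative to F, both the across-period and down-group shifts push S's atomic radius up.
Se > S: Se sits below S in group 16, so the down-group effect alone puts Se larger.
Sr > Se: relative to Se, both the across-period and down-group shifts push Sr's atomic radius up.
K > Sr: the two effects oppose for this pair; the across-period effect wins (196 vs 185 pm).
For reference (pm): F 64, S 103, K 196, Se 116, Sr 185.
So from smallest to largest: F < S < Se < Sr < K.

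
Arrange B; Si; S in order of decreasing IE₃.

The third ionization energy removes an electron from the +2 ion. For each element: B²⁺ still has 1 valence electron; Si²⁺ still has 2 valence electrons; S²⁺ still has 4 valence electrons.
All are still removing valence electrons, so compare the +2 ions as you would atoms: IE_3 generally rises across a period (higher Z_eff) and falls down a group (larger shell), subject to the usual subshell exceptions.
Valence configurations: B²⁺ [He]2s¹, Si²⁺ [Ne]3s², S²⁺ [Ne]3s²3p².
Tabulated IE_3 (kJ/mol): B 3660, Si 3232, S 3357.
So the third ionization energies run Si < S < B.

B, S, Si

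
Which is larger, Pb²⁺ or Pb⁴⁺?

Pb²⁺

Both ions have Z = 82 protons, but Pb⁴⁺ has lost more electrons, so its remaining electrons feel a larger effective nuclear charge per electron and are pulled in more tightly.
Higher positive charge → smaller ion, so Pb²⁺ > Pb⁴⁺.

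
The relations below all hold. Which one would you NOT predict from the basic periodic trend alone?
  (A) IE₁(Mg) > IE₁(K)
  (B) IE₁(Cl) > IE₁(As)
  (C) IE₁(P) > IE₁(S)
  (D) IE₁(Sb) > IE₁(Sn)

(C)

The general trend: first ionisation energy increases across a period and decreases down a group.
(A) Mg (period 3, group 2) vs K (period 4, group 1): the stated order agrees with the simple trend.
(B) Cl (period 3, group 17) vs As (period 4, group 15): the stated order agrees with the simple trend.
(C) P (period 3, group 15) vs S (period 3, group 16): the stated order contradicts the simple trend.
(D) Sb (period 5, group 15) vs Sn (period 5, group 14): the stated order agrees with the simple trend.
The exception is (C): S (3p⁴) ionizes more easily than half-filled P (3p³) because the paired 3p electron in S is pushed out by e⁻–e⁻ repulsion.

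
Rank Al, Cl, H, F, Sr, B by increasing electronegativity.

Sr < Al < B < H < Cl < F

Smaller atoms with higher effective nuclear charge are more electronegative.
These span different periods and groups, so the two trends combine.
Al > Sr: both effects reinforce here, so Al is clearly the higher of the two.
B > Al: B sits above Al in group 13, so the down-group effect alone puts B higher.
H > B: period and group pull opposite ways; the down-group shift dominates (2.20 vs 2.04).
Cl > H: the two effects oppose for this pair; the across-period effect wins (3.16 vs 2.20).
F > Cl: F sits above Cl in group 17, so the down-group effect alone puts F higher.
Approximate values (Pauling): H 2.20, B 2.04, F 3.98, Al 1.61, Cl 3.16, Sr 0.95.
So from lowest to highest: Sr < Al < B < H < Cl < F.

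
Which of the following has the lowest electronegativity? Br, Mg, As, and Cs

Cs

Atoms toward the upper right of the periodic table pull bonding electrons most strongly.
Neither a single period nor a single group — weigh both effects.
Mg > Cs: both effects reinforce here, so Mg is clearly the higher of the two.
As > Mg: the two effects oppose for this pair; the across-period effect wins (2.18 vs 1.31).
Br > As: Br lies to the right of As in period 4, so the across-period effect alone puts Br higher.
Tabulated electronegativity (Pauling): Mg 1.31, As 2.18, Br 2.96, Cs 0.79.
The lowest electronegativity among these belongs to Cs.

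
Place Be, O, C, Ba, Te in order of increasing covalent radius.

O, C, Be, Te, Ba

Be is in period 2, group 2; C is in period 2, group 14; O is in period 2, group 16; Te is in period 5, group 16; Ba is in period 6, group 2.
Across a period the added protons contract the valence shell; down a group each new principal shell makes the atom larger.
These span different periods and groups, so the two trends combine.
C > O: both are in period 2; the period trend gives C the larger value.
Be > C: Be lies to the left of C in period 2, so the across-period effect alone puts Be larger.
Te > Be: the two effects oppose for this pair; the down-group effect wins (136 vs 102 pm).
Ba > Te: relative to Te, both the across-period and down-group shifts push Ba's atomic radius up.
Approximate values (pm): Be 102, C 75, O 63, Te 136, Ba 196.
So from smallest to largest: O < C < Be < Te < Ba.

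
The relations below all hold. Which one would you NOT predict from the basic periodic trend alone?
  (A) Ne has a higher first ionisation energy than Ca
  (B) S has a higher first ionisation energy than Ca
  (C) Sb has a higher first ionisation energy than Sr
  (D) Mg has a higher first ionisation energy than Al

(D)

The general trend: first ionisation energy increases across a period and decreases down a group.
(A) Ne (period 2, group 18) vs Ca (period 4, group 2): the stated order agrees with the simple trend.
(B) S (period 3, group 16) vs Ca (period 4, group 2): the stated order agrees with the simple trend.
(C) Sb (period 5, group 15) vs Sr (period 5, group 2): the stated order agrees with the simple trend.
(D) Mg (period 3, group 2) vs Al (period 3, group 13): the stated order contradicts the simple trend.
The exception is (D): Al's single 3p electron is easier to remove than one from Mg's filled 3s².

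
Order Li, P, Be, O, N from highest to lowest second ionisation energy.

Li, O, N, P, Be

IE_2 is the cost of taking one more electron from the +1 cation: Li⁺ is the bare [He] core; P⁺ still has 4 valence electrons; Be⁺ still has 1 valence electron; O⁺ still has 5 valence electrons; N⁺ still has 4 valence electrons.
Pulling an electron out of a noble-gas core costs far more than removing a remaining valence electron, so Li sits at the high end of IE_2.
Valence configurations: P⁺ [Ne]3s²3p², Be⁺ [He]2s¹, O⁺ [He]2s²2p³, N⁺ [He]2s²2p².
Approximate IE_2 values (kJ/mol): Li 7298, P 1907, Be 1757, O 3388, N 2856.
So the second ionization energies run Be < P < N < O < Li.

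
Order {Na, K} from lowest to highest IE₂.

K < Na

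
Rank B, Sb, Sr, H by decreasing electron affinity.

Sb > H > B > Sr

H is in period 1, group 1; B is in period 2, group 13; Sr is in period 5, group 2; Sb is in period 5, group 15.
Adding an electron releases more energy for atoms nearer the top right (short of the noble gases).
Neither a single period nor a single group — weigh both effects.
B > Sr: both effects reinforce here, so B is clearly the higher of the two.
H > B: period and group pull opposite ways; the down-group shift dominates (73 vs 27 kJ/mol).
Sb > H: the two effects oppose for this pair; the across-period effect wins (103 vs 73 kJ/mol).
For reference (kJ/mol): H 73, B 27, Sr 5, Sb 103.
So from highest to lowest: Sb > H > B > Sr.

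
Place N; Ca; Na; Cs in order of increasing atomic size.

N is in period 2, group 15; Na is in period 3, group 1; Ca is in period 4, group 2; Cs is in period 6, group 1.
Across a period the added protons contract the valence shell; down a group each new principal shell makes the atom larger.
Here both period and group differ, so the two effects have to be weighed against each other.
Na > N: relative to N, both the across-period and down-group shifts push Na's atomic radius up.
Ca > Na: the two effects oppose for this pair; the down-group effect wins (171 vs 155 pm).
Cs > Ca: both effects reinforce here, so Cs is clearly the larger of the two.
For reference (pm): N 71, Na 155, Ca 171, Cs 232.
So from smallest to largest: N < Na < Ca < Cs.

N, Na, Ca, Cs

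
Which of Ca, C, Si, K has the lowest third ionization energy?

The third ionization energy removes an electron from the +2 ion. For each element: Ca²⁺ is the bare [Ar] core; C²⁺ still has 2 valence electrons; Si²⁺ still has 2 valence electrons; K²⁺ is already 1 electron into the core.
Usually core removal costs more than valence removal, but here the competition is close: a tightly held n=2 valence electron can cost more to remove than an n=3 core electron, so the actual values have to decide it.
Valence configurations: C²⁺ [He]2s², Si²⁺ [Ne]3s².
The numbers (kJ/mol): Ca 4912, C 4620, Si 3232, K 4420.
Hence IE_3: Si < K < C < Ca.

Si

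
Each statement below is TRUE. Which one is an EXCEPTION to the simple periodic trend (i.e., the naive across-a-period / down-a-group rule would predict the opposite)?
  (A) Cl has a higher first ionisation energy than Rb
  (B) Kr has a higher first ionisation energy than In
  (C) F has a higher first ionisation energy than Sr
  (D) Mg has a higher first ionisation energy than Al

(D)

The general trend: first ionisation energy increases across a period and decreases down a group.
(A) Cl (period 3, group 17) vs Rb (period 5, group 1): the stated order agrees with the simple trend.
(B) Kr (period 4, group 18) vs In (period 5, group 13): the stated order agrees with the simple trend.
(C) F (period 2, group 17) vs Sr (period 5, group 2): the stated order agrees with the simple trend.
(D) Mg (period 3, group 2) vs Al (period 3, group 13): the stated order contradicts the simple trend.
The exception is (D): Al's single 3p electron is easier to remove than one from Mg's filled 3s².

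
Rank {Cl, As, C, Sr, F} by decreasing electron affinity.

Cl, F, C, As, Sr

Atoms with high Z_eff and room in the valence shell (especially the halogens) have the most exothermic electron affinities.
Here both period and group differ, so the two effects have to be weighed against each other.
As > Sr: relative to Sr, both the across-period and down-group shifts push As's electron affinity up.
C > As: the two effects oppose for this pair; the down-group effect wins (122 vs 78 kJ/mol).
F > C: F lies to the right of C in period 2, so the across-period effect alone puts F higher.
Cl > F: this pair runs against the simple trend — see the exception note.
Note the exception: Cl has a higher electron affinity than F, contrary to the simple trend — F's small 2p subshell makes the incoming electron feel strong e⁻–e⁻ repulsion, so Cl actually releases more energy on gaining an electron.
For reference (kJ/mol): C 122, F 328, Cl 349, As 78, Sr 5.
So from highest to lowest: Cl > F > C > As > Sr.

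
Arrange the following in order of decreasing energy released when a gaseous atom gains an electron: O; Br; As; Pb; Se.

Br > Se > O > As > Pb

O is in period 2, group 16; As is in period 4, group 15; Se is in period 4, group 16; Br is in period 4, group 17; Pb is in period 6, group 14.
Adding an electron releases more energy for atoms nearer the top right (short of the noble gases).
Here both period and group differ, so the two effects have to be weighed against each other.
As > Pb: relative to Pb, both the across-period and down-group shifts push As's electron affinity up.
O > As: relative to As, both the across-period and down-group shifts push O's electron affinity up.
Se > O: this pair runs against the simple trend — see the exception note.
Br > Se: Br lies to the right of Se in period 4, so the across-period effect alone puts Br higher.
Note the exception: Se has a higher electron affinity than O, contrary to the simple trend — O's compact 2p subshell gives strong electron–electron repulsion on the added electron.
For reference (kJ/mol): O 141, As 78, Se 195, Br 325, Pb 35.
So from highest to lowest: Br > Se > O > As > Pb.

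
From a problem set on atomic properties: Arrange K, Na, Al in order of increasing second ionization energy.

Al < K < Na

Consider each +1 ion: K⁺ is the bare [Ar] core; Na⁺ is the bare [Ne] core; Al⁺ still has 2 valence electrons.
Core electrons are held far more tightly than valence electrons, so K and Na top the IE_2 order.
The numbers (kJ/mol): K 3052, Na 4562, Al 1817.
Hence IE_2: Al < K < Na.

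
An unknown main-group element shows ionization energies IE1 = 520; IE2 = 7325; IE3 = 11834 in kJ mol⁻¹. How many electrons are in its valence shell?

1

Look for the largest jump between consecutive ionization energies: IE2/IE1 ≈ 14.1, far larger than any earlier ratio.
That jump marks the point where a core electron is being removed. So the atom has 1 valence electron.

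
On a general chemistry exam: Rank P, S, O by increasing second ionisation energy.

P, S, O

The second ionization energy removes an electron from the +1 ion. For each element: P⁺ still has 4 valence electrons; S⁺ still has 5 valence electrons; O⁺ still has 5 valence electrons.
All are still removing valence electrons, so compare the +1 ions as you would atoms: IE_2 generally rises across a period (higher Z_eff) and falls down a group (larger shell), subject to the usual subshell exceptions.
Valence configurations: P⁺ [Ne]3s²3p², S⁺ [Ne]3s²3p³, O⁺ [He]2s²2p³.
The numbers (kJ/mol): P 1907, S 2252, O 3388.
Overall IE_2 order: P < S < O.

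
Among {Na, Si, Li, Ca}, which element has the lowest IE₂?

The second ionization energy removes an electron from the +1 ion. For each element: Na⁺ is the bare [Ne] core; Si⁺ still has 3 valence electrons; Li⁺ is the bare [He] core; Ca⁺ still has 1 valence electron.
Breaking into a closed-shell core is much more expensive than removing a leftover valence electron — Na and Li have the largest IE_2 here.
Valence configurations: Si⁺ [Ne]3s²3p¹, Ca⁺ [Ar]4s¹.
Tabulated IE_2 (kJ/mol): Na 4562, Si 1577, Li 7298, Ca 1145.
So the second ionization energies run Ca < Si < Na < Li.

Ca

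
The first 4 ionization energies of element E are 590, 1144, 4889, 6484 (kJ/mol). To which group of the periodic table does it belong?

Look for the largest jump between consecutive ionization energies: IE3/IE2 ≈ 4.3, far larger than any earlier ratio.
That jump marks the point where a core electron is being removed. So the atom has 2 valence electrons.
A main-group element with 2 valence electrons is in group 2.

Group 2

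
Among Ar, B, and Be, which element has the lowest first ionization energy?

B

Be is in period 2, group 2; B is in period 2, group 13; Ar is in period 3, group 18.
Across a period the outer electron is held more tightly (higher IE₁); down a group it sits in a higher shell, more shielded, and comes off more easily.
Here both period and group differ, so the two effects have to be weighed against each other.
Be > B: this pair runs against the simple trend — see the exception note.
Ar > Be: period and group pull opposite ways; the across-period shift dominates (1521 vs 900 kJ/mol).
Note the exception: Be has a higher first ionization energy than B, contrary to the simple trend — removing B's lone 2p electron is easier than breaking Be's filled 2s².
For reference (kJ/mol): Be 900, B 801, Ar 1521.
The lowest first ionization energy among these belongs to B.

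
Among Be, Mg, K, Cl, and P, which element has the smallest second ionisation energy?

Mg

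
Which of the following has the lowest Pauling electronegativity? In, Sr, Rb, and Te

Rb is in period 5, group 1; Sr is in period 5, group 2; In is in period 5, group 13; Te is in period 5, group 16.
Atoms toward the upper right of the periodic table pull bonding electrons most strongly.
All lie in period 5, so electronegativity increases left to right.
The lowest Pauling electronegativity among these belongs to Rb.

Rb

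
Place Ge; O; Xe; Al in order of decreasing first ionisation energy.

O > Xe > Ge > Al

O is in period 2, group 16; Al is in period 3, group 13; Ge is in period 4, group 14; Xe is in period 5, group 18.
IE₁ increases left→right with effective nuclear charge and decreases top→bottom as the valence shell moves farther out.
Neither a single period nor a single group — weigh both effects.
Ge > Al: period and group pull opposite ways; the across-period shift dominates (762 vs 578 kJ/mol).
Xe > Ge: period and group pull opposite ways; the across-period shift dominates (1170 vs 762 kJ/mol).
O > Xe: the two effects oppose for this pair; the down-group effect wins (1314 vs 1170 kJ/mol).
Approximate values (kJ/mol): O 1314, Al 578, Ge 762, Xe 1170.
So from highest to lowest: O > Xe > Ge > Al.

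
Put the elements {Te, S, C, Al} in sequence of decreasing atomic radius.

Te > Al > S > C

C is in period 2, group 14; Al is in period 3, group 13; S is in period 3, group 16; Te is in period 5, group 16.
Atomic radius shrinks across a period as nuclear charge pulls the same shell inward, and grows down a group as new shells are added.
Neither a single period nor a single group — weigh both effects.
S > C: the two effects oppose for this pair; the down-group effect wins (103 vs 75 pm).
Al > S: both are in period 3; the period trend gives Al the larger value.
Te > Al: period and group pull opposite ways; the down-group shift dominates (136 vs 126 pm).
Approximate values (pm): C 75, Al 126, S 103, Te 136.
So from largest to smallest: Te > Al > S > C.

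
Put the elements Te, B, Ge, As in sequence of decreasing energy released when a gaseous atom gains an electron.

Te > Ge > As > B

Atoms with high Z_eff and room in the valence shell (especially the halogens) have the most exothermic electron affinities.
Here both period and group differ, so the two effects have to be weighed against each other.
As > B: period and group pull opposite ways; the across-period shift dominates (78 vs 27 kJ/mol).
Ge > As: this pair runs against the simple trend — see the exception note.
Te > Ge: the two effects oppose for this pair; the across-period effect wins (190 vs 119 kJ/mol).
Note the exception: Ge has a higher electron affinity than As, contrary to the simple trend — adding an electron to As's half-filled 4p³ is unfavourable, so Ge (4p²) has the more exothermic EA.
For reference (kJ/mol): B 27, Ge 119, As 78, Te 190.
So from highest to lowest: Te > Ge > As > B.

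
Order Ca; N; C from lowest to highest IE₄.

The fourth ionization energy removes an electron from the +3 ion. For each element: Ca³⁺ is already 1 electron into the core; N³⁺ still has 2 valence electrons; C³⁺ still has 1 valence electron.
Usually core removal costs more than valence removal, but here the competition is close: a tightly held n=2 valence electron can cost more to remove than an n=3 core electron, so the actual values have to decide it.
Valence configurations: N³⁺ [He]2s², C³⁺ [He]2s¹.
Tabulated IE_4 (kJ/mol): Ca 6491, N 7475, C 6223.
Putting it together, IE_4: C < Ca < N.

C < Ca < N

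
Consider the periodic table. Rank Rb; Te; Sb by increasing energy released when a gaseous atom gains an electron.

Rb < Sb < Te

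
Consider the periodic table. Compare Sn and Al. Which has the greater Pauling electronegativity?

Sn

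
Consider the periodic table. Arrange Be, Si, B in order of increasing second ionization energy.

After 1 electron has been removed, what remains? Be⁺ still has 1 valence electron; Si⁺ still has 3 valence electrons; B⁺ still has 2 valence electrons.
All are still removing valence electrons, so compare the +1 ions as you would atoms: IE_2 generally rises across a period (higher Z_eff) and falls down a group (larger shell), subject to the usual subshell exceptions.
Valence configurations: Be⁺ [He]2s¹, Si⁺ [Ne]3s²3p¹, B⁺ [He]2s².
The numbers (kJ/mol): Be 1757, Si 1577, B 2427.
So the second ionization energies run Si < Be < B.

Si < Be < B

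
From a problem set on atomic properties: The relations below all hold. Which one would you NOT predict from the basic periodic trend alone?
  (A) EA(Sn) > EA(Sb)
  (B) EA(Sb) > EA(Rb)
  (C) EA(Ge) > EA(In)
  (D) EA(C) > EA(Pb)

The general trend: electron affinity increases across a period and decreases down a group.
(A) Sn (period 5, group 14) vs Sb (period 5, group 15): the stated order contradicts the simple trend.
(B) Sb (period 5, group 15) vs Rb (period 5, group 1): the stated order agrees with the simple trend.
(C) Ge (period 4, group 14) vs In (period 5, group 13): the stated order agrees with the simple trend.
(D) C (period 2, group 14) vs Pb (period 6, group 14): the stated order agrees with the simple trend.
The exception is (A): adding an electron to Sb's half-filled 5p³ is unfavourable, so Sn has the more exothermic EA.

(A)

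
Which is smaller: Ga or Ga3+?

Ga3+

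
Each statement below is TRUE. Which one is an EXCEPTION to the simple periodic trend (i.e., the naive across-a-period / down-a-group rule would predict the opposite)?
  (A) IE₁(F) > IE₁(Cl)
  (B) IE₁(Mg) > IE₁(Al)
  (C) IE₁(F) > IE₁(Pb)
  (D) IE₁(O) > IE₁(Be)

(B)

The general trend: IE₁ increases across a period and decreases down a group.
(A) F (period 2, group 17) vs Cl (period 3, group 17): the stated order agrees with the simple trend.
(B) Mg (period 3, group 2) vs Al (period 3, group 13): the stated order contradicts the simple trend.
(C) F (period 2, group 17) vs Pb (period 6, group 14): the stated order agrees with the simple trend.
(D) O (period 2, group 16) vs Be (period 2, group 2): the stated order agrees with the simple trend.
The exception is (B): Al's single 3p electron is easier to remove than one from Mg's filled 3s².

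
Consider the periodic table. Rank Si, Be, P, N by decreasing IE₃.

After 2 electrons have been removed, what remains? Si²⁺ still has 2 valence electrons; Be²⁺ is the bare [He] core; P²⁺ still has 3 valence electrons; N²⁺ still has 3 valence electrons.
Core electrons are held far more tightly than valence electrons, so Be tops the IE_3 order.
Valence configurations: Si²⁺ [Ne]3s², P²⁺ [Ne]3s²3p¹, N²⁺ [He]2s²2p¹.
P²⁺ loses a lone 3p electron whereas Si²⁺ must break into a filled 3s² pair, so IE_3(Si) > IE_3(P) even though P has the higher nuclear charge.
The numbers (kJ/mol): Si 3232, Be 14849, P 2914, N 4578.
Overall IE_3 order: P < Si < N < Be.

Be > N > Si > P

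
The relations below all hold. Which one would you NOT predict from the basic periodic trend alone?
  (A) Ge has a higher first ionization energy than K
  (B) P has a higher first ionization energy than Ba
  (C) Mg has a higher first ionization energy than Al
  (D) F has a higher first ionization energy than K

(C)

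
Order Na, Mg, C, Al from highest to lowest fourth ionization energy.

IE_4 is the cost of taking one more electron from the +3 cation: Na³⁺ is already 2 electrons into the core; Mg³⁺ is already 1 electron into the core; C³⁺ still has 1 valence electron; Al³⁺ is the bare [Ne] core.
Breaking into a closed-shell core is much more expensive than removing a leftover valence electron — Na, Mg and Al have the largest IE_4 here.
Approximate IE_4 values (kJ/mol): Na 9543, Mg 10543, C 6223, Al 11577.
Putting it together, IE_4: C < Na < Mg < Al.

Al, Mg, Na, C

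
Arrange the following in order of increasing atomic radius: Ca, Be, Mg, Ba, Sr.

Be < Mg < Ca < Sr < Ba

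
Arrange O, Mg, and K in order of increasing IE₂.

Mg, K, O

IE_2 is the cost of taking one more electron from the +1 cation: O⁺ still has 5 valence electrons; Mg⁺ still has 1 valence electron; K⁺ is the bare [Ar] core.
Usually core removal costs more than valence removal, but here the competition is close: a tightly held n=2 valence electron can cost more to remove than an n=3 core electron, so the actual values have to decide it.
Valence configurations: O⁺ [He]2s²2p³, Mg⁺ [Ne]3s¹.
Tabulated IE_2 (kJ/mol): O 3388, Mg 1451, K 3052.
Putting it together, IE_2: Mg < K < O.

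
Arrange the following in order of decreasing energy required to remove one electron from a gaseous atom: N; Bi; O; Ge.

N is in period 2, group 15; O is in period 2, group 16; Ge is in period 4, group 14; Bi is in period 6, group 15.
First ionization energy rises across a period (greater Z_eff holds electrons more tightly) and falls down a group (valence electrons are farther from the nucleus).
These span different periods and groups, so the two trends combine.
Ge > Bi: the two effects oppose for this pair; the down-group effect wins (762 vs 703 kJ/mol).
O > Ge: both effects reinforce here, so O is clearly the higher of the two.
N > O: this pair runs against the simple trend — see the exception note.
Note the exception: N has a higher first ionization energy than O, contrary to the simple trend — pairing an electron in O's 2p⁴ costs repulsion energy, so O ionizes more easily than half-filled N (2p³).
Approximate values (kJ/mol): N 1402, O 1314, Ge 762, Bi 703.
So from highest to lowest: N > O > Ge > Bi.

N > O > Ge > Bi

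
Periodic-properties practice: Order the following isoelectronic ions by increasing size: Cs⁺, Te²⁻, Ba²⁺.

All of these have 54 electrons, so size is governed by nuclear charge alone: the more protons, the stronger the pull on the same electron cloud, and the smaller the ion.
Nuclear charges: Ba²⁺ (Z=56), Cs⁺ (Z=55), Te²⁻ (Z=52).
Smallest to largest: Ba²⁺ < Cs⁺ < Te²⁻.

Ba²⁺ < Cs⁺ < Te²⁻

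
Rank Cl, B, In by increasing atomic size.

B < Cl < In

B is in period 2, group 13; Cl is in period 3, group 17; In is in period 5, group 13.
Across a period the added protons contract the valence shell; down a group each new principal shell makes the atom larger.
Neither a single period nor a single group — weigh both effects.
Cl > B: the two effects oppose for this pair; the down-group effect wins (99 vs 85 pm).
In > Cl: relative to Cl, both the across-period and down-group shifts push In's atomic radius up.
For reference (pm): B 85, Cl 99, In 142.
So from smallest to largest: B < Cl < In.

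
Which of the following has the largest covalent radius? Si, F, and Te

Te

Atomic radius shrinks across a period as nuclear charge pulls the same shell inward, and grows down a group as new shells are added.
Neither a single period nor a single group — weigh both effects.
Si > F: relative to F, both the across-period and down-group shifts push Si's atomic radius up.
Te > Si: the two effects oppose for this pair; the down-group effect wins (136 vs 116 pm).
For reference (pm): F 64, Si 116, Te 136.
The largest covalent radius among these belongs to Te.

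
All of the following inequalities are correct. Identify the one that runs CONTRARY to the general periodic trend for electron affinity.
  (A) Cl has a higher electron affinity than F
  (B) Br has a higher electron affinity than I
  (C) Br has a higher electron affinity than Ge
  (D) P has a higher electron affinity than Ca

The general trend: electron affinity increases across a period and decreases down a group.
(A) Cl (period 3, group 17) vs F (period 2, group 17): the stated order contradicts the simple trend.
(B) Br (period 4, group 17) vs I (period 5, group 17): the stated order agrees with the simple trend.
(C) Br (period 4, group 17) vs Ge (period 4, group 14): the stated order agrees with the simple trend.
(D) P (period 3, group 15) vs Ca (period 4, group 2): the stated order agrees with the simple trend.
The exception is (A): F's small 2p subshell makes the incoming electron feel strong e⁻–e⁻ repulsion, so Cl actually releases more energy on gaining an electron.

(A)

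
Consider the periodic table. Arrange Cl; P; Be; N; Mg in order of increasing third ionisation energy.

P < Cl < N < Mg < Be

The third ionization energy removes an electron from the +2 ion. For each element: Cl²⁺ still has 5 valence electrons; P²⁺ still has 3 valence electrons; Be²⁺ is the bare [He] core; N²⁺ still has 3 valence electrons; Mg²⁺ is the bare [Ne] core.
Pulling an electron out of a noble-gas core costs far more than removing a remaining valence electron, so Mg and Be sit at the high end of IE_3.
Valence configurations: Cl²⁺ [Ne]3s²3p³, P²⁺ [Ne]3s²3p¹, N²⁺ [He]2s²2p¹.
Approximate IE_3 values (kJ/mol): Cl 3822, P 2914, Be 14849, N 4578, Mg 7733.
Overall IE_3 order: P < Cl < N < Mg < Be.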